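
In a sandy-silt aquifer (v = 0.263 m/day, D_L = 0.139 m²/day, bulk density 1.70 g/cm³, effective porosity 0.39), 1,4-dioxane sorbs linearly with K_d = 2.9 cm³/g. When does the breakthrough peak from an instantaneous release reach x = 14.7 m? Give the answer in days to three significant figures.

736 days

Retardation factor R = 1 + ρ_b·K_d/n = 1 + 1.70 × 2.9/0.39 = 13.64.
Sorption retards both mechanisms: v_R = v/R = 0.01928 m/day, D_R = D/R = 0.01019 m²/day.
Peak time from v_R²t² + 2D_R t − x² = 0: t = (√(D_R² + v_R²x²) − D_R)/v_R².
√(D_R² + v_R²x²) = √(0.01019² + 0.01928² × 14.7²) = 0.2836; v_R² = 0.0003717.
t = (0.2836 − 0.01019)/0.0003717 = 736 days.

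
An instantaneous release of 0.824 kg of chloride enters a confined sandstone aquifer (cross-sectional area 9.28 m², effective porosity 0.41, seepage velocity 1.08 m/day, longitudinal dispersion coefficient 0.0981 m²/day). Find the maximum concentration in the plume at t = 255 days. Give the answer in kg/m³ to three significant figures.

The peak of an instantaneous 1D plume sits at x = vt; there the Gaussian factor is 1 and C_max = M/(n_e·A·√(4πDt)), where n_e·A is the pore area the mass is dissolved in.
√(4πDt) = √(4π × 0.0981 × 255) = 17.73 m, so C_max = 0.824/(0.41 × 9.28 × 17.73) = 0.0122 kg/m³.

0.0122 kg/m³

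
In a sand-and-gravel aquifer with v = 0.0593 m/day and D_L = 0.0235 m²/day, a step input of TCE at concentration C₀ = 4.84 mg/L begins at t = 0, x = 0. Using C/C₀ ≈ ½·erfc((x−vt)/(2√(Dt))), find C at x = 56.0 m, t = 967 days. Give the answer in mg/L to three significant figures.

2.80 mg/L

For a continuous step input, C/C₀ ≈ ½·erfc((x−vt)/(2√(Dt))).
vt = 0.0593 × 967 = 57.3431 m and 2√(Dt) = 2√(0.0235 × 967) = 9.534 m.
Argument (x−vt)/(2√(Dt)) = (56.0 − 57.3431)/9.534 = -0.1409; ½·erfc(-0.1409) = 0.5790.
C = 4.84 × 0.5790 = 2.80 mg/L.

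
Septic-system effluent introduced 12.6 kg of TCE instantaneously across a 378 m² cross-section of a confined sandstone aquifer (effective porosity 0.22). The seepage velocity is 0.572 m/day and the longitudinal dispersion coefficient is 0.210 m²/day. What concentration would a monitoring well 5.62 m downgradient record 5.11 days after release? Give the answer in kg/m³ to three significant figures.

0.00758 kg/m³

For an instantaneous plane source, C(x,t) = M/(n_e·A·√(4πDt)) · exp(−(x−vt)²/(4Dt)), with n_e·A the pore (flow) area.
Plume center vt = 0.572 × 5.11 = 2.92292 m, so the well at 5.62 m is 2.69708 m downgradient of the peak.
√(4πDt) = 3.672 m, giving peak height M/(n_e·A·√(4πDt)) = 12.6/(0.22 × 378 × 3.672) = 0.04126 kg/m³.
(x−vt)²/(4Dt) = (2.69708)²/(4 × 0.210 × 5.11) = 1.695; exp(−1.695) = 0.1836.
C = 0.04126 × 0.1836 = 0.00758 kg/m³.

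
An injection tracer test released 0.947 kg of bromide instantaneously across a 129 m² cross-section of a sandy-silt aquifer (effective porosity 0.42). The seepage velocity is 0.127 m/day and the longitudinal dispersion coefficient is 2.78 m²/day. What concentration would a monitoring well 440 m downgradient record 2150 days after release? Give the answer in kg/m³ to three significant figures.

1.99e-05 kg/m³

For an instantaneous plane source, C(x,t) = M/(n_e·A·√(4πDt)) · exp(−(x−vt)²/(4Dt)), with n_e·A the pore (flow) area.
Plume center vt = 0.127 × 2150 = 273.05 m, so the well at 440 m is 166.95 m downgradient of the peak.
√(4πDt) = 274.1 m, giving peak height M/(n_e·A·√(4πDt)) = 0.947/(0.42 × 129 × 274.1) = 6.377e-05 kg/m³.
(x−vt)²/(4Dt) = (166.95)²/(4 × 2.78 × 2150) = 1.166; exp(−1.166) = 0.3116.
C = 6.377e-05 × 0.3116 = 1.99e-05 kg/m³.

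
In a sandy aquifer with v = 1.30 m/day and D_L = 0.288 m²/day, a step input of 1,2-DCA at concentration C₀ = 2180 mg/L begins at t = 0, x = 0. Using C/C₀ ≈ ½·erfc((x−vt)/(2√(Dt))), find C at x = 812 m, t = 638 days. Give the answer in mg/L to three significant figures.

1780 mg/L

For a continuous step input, C/C₀ ≈ ½·erfc((x−vt)/(2√(Dt))).
vt = 1.30 × 638 = 829.4 m and 2√(Dt) = 2√(0.288 × 638) = 27.11 m.
Argument (x−vt)/(2√(Dt)) = (812 − 829.4)/27.11 = -0.6418; ½·erfc(-0.6418) = 0.8180.
C = 2180 × 0.8180 = 1780 mg/L.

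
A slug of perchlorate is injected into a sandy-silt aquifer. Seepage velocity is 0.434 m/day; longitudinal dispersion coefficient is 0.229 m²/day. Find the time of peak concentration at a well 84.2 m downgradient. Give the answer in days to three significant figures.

193 days

For the 1D instantaneous-source solution, setting ∂C/∂t = 0 at fixed x gives v²t² + 2Dt − x² = 0, so t = (√(D² + v²x²) − D)/v².
√(D² + v²x²) = √(0.229² + 0.434² × 84.2²) = 36.54; v² = 0.188356.
t = (36.54 − 0.229)/0.188356 = 193 days (vs. the pure-advection estimate x/v = 194 d).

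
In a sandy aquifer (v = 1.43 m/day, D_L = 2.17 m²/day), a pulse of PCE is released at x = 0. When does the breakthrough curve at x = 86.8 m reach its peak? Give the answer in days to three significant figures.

For the 1D instantaneous-source solution, setting ∂C/∂t = 0 at fixed x gives v²t² + 2Dt − x² = 0, so t = (√(D² + v²x²) − D)/v².
√(D² + v²x²) = √(2.17² + 1.43² × 86.8²) = 124.1; v² = 2.0449.
t = (124.1 − 2.17)/2.0449 = 59.6 days (vs. the pure-advection estimate x/v = 60.7 d).

59.6 days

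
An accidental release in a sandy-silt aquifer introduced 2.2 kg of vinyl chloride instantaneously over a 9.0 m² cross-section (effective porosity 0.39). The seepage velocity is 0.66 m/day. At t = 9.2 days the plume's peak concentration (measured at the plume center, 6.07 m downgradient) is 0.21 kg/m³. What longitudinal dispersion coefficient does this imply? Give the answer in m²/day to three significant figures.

At the plume center C_max = M/(n_e·A·√(4πDt)), so D = M²/(4πt·(n_e·A·C_max)²).
n_e·A·C_max = 0.39 × 9.0 × 0.21 = 0.7371 kg/m.
D = 2.2²/(4π × 9.2 × 0.7371²) = 0.0771 m²/day.

0.0771 m²/day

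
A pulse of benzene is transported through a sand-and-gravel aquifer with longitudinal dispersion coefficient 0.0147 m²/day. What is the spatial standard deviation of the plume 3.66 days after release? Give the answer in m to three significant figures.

Dispersive spreading gives a Gaussian with σ² = 2Dt; advection only shifts the center.
σ = √(2 × 0.0147 × 3.66) = 0.328 m.

0.328 m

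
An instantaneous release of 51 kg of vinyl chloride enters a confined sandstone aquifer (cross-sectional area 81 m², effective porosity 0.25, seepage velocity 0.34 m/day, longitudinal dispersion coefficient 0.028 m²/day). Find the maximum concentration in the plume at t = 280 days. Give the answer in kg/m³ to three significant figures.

The peak of an instantaneous 1D plume sits at x = vt; there the Gaussian factor is 1 and C_max = M/(n_e·A·√(4πDt)), where n_e·A is the pore area the mass is dissolved in.
√(4πDt) = √(4π × 0.028 × 280) = 9.926 m, so C_max = 51/(0.25 × 81 × 9.926) = 0.254 kg/m³.

0.254 kg/m³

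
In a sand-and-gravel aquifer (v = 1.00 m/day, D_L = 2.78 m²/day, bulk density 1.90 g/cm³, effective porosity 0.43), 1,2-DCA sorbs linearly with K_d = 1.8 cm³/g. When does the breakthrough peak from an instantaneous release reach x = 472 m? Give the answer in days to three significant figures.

Retardation factor R = 1 + ρ_b·K_d/n = 1 + 1.90 × 1.8/0.43 = 8.953.
Sorption retards both mechanisms: v_R = v/R = 0.1117 m/day, D_R = D/R = 0.3105 m²/day.
Peak time from v_R²t² + 2D_R t − x² = 0: t = (√(D_R² + v_R²x²) − D_R)/v_R².
√(D_R² + v_R²x²) = √(0.3105² + 0.1117² × 472²) = 52.72; v_R² = 0.01248.
t = (52.72 − 0.3105)/0.01248 = 4200 days.

4200 days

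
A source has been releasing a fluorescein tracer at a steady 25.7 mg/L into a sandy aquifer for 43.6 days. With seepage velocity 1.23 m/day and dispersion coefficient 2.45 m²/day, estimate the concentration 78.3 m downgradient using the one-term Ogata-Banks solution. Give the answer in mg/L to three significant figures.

For a continuous step input, C/C₀ ≈ ½·erfc((x−vt)/(2√(Dt))).
vt = 1.23 × 43.6 = 53.628 m and 2√(Dt) = 2√(2.45 × 43.6) = 20.67 m.
Argument (x−vt)/(2√(Dt)) = (78.3 − 53.628)/20.67 = 1.194; ½·erfc(1.194) = 0.04565.
C = 25.7 × 0.04565 = 1.17 mg/L.

1.17 mg/L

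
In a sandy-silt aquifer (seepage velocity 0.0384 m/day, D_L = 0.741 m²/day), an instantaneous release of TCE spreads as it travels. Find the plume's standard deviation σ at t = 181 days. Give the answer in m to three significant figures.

16.4 m

Dispersive spreading gives a Gaussian with σ² = 2Dt; advection only shifts the center.
σ = √(2 × 0.741 × 181) = 16.4 m.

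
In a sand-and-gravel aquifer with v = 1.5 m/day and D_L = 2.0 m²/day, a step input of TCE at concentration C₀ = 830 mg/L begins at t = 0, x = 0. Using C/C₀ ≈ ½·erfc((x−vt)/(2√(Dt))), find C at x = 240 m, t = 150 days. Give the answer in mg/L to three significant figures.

224 mg/L

For a continuous step input, C/C₀ ≈ ½·erfc((x−vt)/(2√(Dt))).
vt = 1.5 × 150 = 225 m and 2√(Dt) = 2√(2.0 × 150) = 34.64 m.
Argument (x−vt)/(2√(Dt)) = (240 − 225)/34.64 = 0.4330; ½·erfc(0.4330) = 0.2702.
C = 830 × 0.2702 = 224 mg/L.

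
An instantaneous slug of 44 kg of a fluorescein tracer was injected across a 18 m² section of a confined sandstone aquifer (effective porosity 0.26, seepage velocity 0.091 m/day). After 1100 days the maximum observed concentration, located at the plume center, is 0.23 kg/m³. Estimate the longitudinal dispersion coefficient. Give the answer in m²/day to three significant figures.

0.121 m²/day

At the plume center C_max = M/(n_e·A·√(4πDt)), so D = M²/(4πt·(n_e·A·C_max)²).
n_e·A·C_max = 0.26 × 18 × 0.23 = 1.076 kg/m.
D = 44²/(4π × 1100 × 1.076²) = 0.121 m²/day.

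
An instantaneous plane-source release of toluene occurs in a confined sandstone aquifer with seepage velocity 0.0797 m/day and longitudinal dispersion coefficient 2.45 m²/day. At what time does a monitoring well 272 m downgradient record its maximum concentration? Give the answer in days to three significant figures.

3050 days

For the 1D instantaneous-source solution, setting ∂C/∂t = 0 at fixed x gives v²t² + 2Dt − x² = 0, so t = (√(D² + v²x²) − D)/v².
√(D² + v²x²) = √(2.45² + 0.0797² × 272²) = 21.82; v² = 0.00635209.
t = (21.82 − 2.45)/0.00635209 = 3050 days (vs. the pure-advection estimate x/v = 3410 d).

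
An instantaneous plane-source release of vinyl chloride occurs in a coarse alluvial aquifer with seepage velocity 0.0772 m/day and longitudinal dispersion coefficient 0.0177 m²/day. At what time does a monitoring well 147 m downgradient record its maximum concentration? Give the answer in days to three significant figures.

For the 1D instantaneous-source solution, setting ∂C/∂t = 0 at fixed x gives v²t² + 2Dt − x² = 0, so t = (√(D² + v²x²) − D)/v².
√(D² + v²x²) = √(0.0177² + 0.0772² × 147²) = 11.35; v² = 0.00595984.
t = (11.35 − 0.0177)/0.00595984 = 1900 days (vs. the pure-advection estimate x/v = 1900 d).

1900 days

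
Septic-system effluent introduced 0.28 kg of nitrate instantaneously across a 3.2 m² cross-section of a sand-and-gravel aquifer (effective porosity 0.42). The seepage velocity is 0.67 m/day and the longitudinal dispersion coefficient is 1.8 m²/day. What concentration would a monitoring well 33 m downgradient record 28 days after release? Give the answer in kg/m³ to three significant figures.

0.00303 kg/m³

For an instantaneous plane source, C(x,t) = M/(n_e·A·√(4πDt)) · exp(−(x−vt)²/(4Dt)), with n_e·A the pore (flow) area.
Plume center vt = 0.67 × 28 = 18.76 m, so the well at 33 m is 14.24 m downgradient of the peak.
√(4πDt) = 25.17 m, giving peak height M/(n_e·A·√(4πDt)) = 0.28/(0.42 × 3.2 × 25.17) = 0.008277 kg/m³.
(x−vt)²/(4Dt) = (14.24)²/(4 × 1.8 × 28) = 1.006; exp(−1.006) = 0.3657.
C = 0.008277 × 0.3657 = 0.00303 kg/m³.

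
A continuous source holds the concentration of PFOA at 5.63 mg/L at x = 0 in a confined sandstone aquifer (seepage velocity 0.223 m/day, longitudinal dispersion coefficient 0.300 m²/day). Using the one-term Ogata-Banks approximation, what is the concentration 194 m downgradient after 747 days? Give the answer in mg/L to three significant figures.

For a continuous step input, C/C₀ ≈ ½·erfc((x−vt)/(2√(Dt))).
vt = 0.223 × 747 = 166.581 m and 2√(Dt) = 2√(0.300 × 747) = 29.94 m.
Argument (x−vt)/(2√(Dt)) = (194 − 166.581)/29.94 = 0.9158; ½·erfc(0.9158) = 0.09764.
C = 5.63 × 0.09764 = 0.550 mg/L.

0.550 mg/L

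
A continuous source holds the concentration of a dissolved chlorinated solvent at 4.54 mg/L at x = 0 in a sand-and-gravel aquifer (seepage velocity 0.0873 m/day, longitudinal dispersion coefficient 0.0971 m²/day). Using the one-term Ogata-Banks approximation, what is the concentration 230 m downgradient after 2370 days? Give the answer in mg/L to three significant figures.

For a continuous step input, C/C₀ ≈ ½·erfc((x−vt)/(2√(Dt))).
vt = 0.0873 × 2370 = 206.901 m and 2√(Dt) = 2√(0.0971 × 2370) = 30.34 m.
Argument (x−vt)/(2√(Dt)) = (230 − 206.901)/30.34 = 0.7613; ½·erfc(0.7613) = 0.1408.
C = 4.54 × 0.1408 = 0.639 mg/L.

0.639 mg/L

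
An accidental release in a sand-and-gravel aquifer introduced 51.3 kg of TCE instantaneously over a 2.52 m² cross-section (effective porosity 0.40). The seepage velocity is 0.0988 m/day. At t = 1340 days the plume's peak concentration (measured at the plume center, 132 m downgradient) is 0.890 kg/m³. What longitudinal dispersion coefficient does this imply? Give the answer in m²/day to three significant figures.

0.194 m²/day

At the plume center C_max = M/(n_e·A·√(4πDt)), so D = M²/(4πt·(n_e·A·C_max)²).
n_e·A·C_max = 0.40 × 2.52 × 0.890 = 0.8971 kg/m.
D = 51.3²/(4π × 1340 × 0.8971²) = 0.194 m²/day.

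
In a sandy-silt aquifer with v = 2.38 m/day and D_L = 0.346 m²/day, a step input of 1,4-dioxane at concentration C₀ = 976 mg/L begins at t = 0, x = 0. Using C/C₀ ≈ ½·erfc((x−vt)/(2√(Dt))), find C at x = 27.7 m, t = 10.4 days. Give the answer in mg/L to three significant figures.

For a continuous step input, C/C₀ ≈ ½·erfc((x−vt)/(2√(Dt))).
vt = 2.38 × 10.4 = 24.752 m and 2√(Dt) = 2√(0.346 × 10.4) = 3.794 m.
Argument (x−vt)/(2√(Dt)) = (27.7 − 24.752)/3.794 = 0.7770; ½·erfc(0.7770) = 0.1359.
C = 976 × 0.1359 = 133 mg/L.

133 mg/L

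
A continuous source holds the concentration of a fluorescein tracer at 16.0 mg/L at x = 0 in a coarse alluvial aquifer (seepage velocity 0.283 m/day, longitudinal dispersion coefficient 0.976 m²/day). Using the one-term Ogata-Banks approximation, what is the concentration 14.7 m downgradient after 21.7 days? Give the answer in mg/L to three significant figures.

For a continuous step input, C/C₀ ≈ ½·erfc((x−vt)/(2√(Dt))).
vt = 0.283 × 21.7 = 6.1411 m and 2√(Dt) = 2√(0.976 × 21.7) = 9.204 m.
Argument (x−vt)/(2√(Dt)) = (14.7 − 6.1411)/9.204 = 0.9299; ½·erfc(0.9299) = 0.09424.
C = 16.0 × 0.09424 = 1.51 mg/L.

1.51 mg/L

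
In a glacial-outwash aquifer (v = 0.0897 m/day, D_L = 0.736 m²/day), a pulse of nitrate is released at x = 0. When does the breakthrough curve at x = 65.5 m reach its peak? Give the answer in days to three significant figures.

For the 1D instantaneous-source solution, setting ∂C/∂t = 0 at fixed x gives v²t² + 2Dt − x² = 0, so t = (√(D² + v²x²) − D)/v².
√(D² + v²x²) = √(0.736² + 0.0897² × 65.5²) = 5.921; v² = 0.00804609.
t = (5.921 − 0.736)/0.00804609 = 644 days (vs. the pure-advection estimate x/v = 730 d).

644 days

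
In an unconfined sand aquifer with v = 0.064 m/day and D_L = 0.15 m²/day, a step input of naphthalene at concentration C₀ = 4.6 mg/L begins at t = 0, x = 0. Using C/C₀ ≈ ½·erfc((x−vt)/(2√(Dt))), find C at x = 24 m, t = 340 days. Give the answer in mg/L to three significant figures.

For a continuous step input, C/C₀ ≈ ½·erfc((x−vt)/(2√(Dt))).
vt = 0.064 × 340 = 21.76 m and 2√(Dt) = 2√(0.15 × 340) = 14.28 m.
Argument (x−vt)/(2√(Dt)) = (24 − 21.76)/14.28 = 0.1569; ½·erfc(0.1569) = 0.4122.
C = 4.6 × 0.4122 = 1.90 mg/L.

1.90 mg/L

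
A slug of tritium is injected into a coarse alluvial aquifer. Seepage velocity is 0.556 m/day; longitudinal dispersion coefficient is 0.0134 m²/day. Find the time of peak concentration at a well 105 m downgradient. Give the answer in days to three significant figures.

For the 1D instantaneous-source solution, setting ∂C/∂t = 0 at fixed x gives v²t² + 2Dt − x² = 0, so t = (√(D² + v²x²) − D)/v².
√(D² + v²x²) = √(0.0134² + 0.556² × 105²) = 58.38; v² = 0.309136.
t = (58.38 − 0.0134)/0.309136 = 189 days (vs. the pure-advection estimate x/v = 189 d).

189 days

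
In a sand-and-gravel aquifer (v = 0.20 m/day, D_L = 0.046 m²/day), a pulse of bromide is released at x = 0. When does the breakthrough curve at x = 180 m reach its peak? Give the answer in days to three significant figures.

For the 1D instantaneous-source solution, setting ∂C/∂t = 0 at fixed x gives v²t² + 2Dt − x² = 0, so t = (√(D² + v²x²) − D)/v².
√(D² + v²x²) = √(0.046² + 0.20² × 180²) = 36.00; v² = 0.04.
t = (36.00 − 0.046)/0.04 = 899 days (vs. the pure-advection estimate x/v = 900 d).

899 days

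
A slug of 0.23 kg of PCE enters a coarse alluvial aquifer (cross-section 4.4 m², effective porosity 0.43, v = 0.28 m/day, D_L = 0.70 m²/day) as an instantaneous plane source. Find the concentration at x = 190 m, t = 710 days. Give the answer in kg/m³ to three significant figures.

For an instantaneous plane source, C(x,t) = M/(n_e·A·√(4πDt)) · exp(−(x−vt)²/(4Dt)), with n_e·A the pore (flow) area.
Plume center vt = 0.28 × 710 = 198.8 m, so the well at 190 m is 8.8 m upgradient of the peak.
√(4πDt) = 79.03 m, giving peak height M/(n_e·A·√(4πDt)) = 0.23/(0.43 × 4.4 × 79.03) = 0.001538 kg/m³.
(x−vt)²/(4Dt) = (-8.8)²/(4 × 0.70 × 710) = 0.03895; exp(−0.03895) = 0.9618.
C = 0.001538 × 0.9618 = 0.00148 kg/m³.

0.00148 kg/m³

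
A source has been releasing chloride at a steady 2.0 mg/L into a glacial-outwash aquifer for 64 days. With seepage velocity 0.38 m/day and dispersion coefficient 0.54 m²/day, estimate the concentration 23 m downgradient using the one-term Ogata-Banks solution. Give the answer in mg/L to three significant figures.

For a continuous step input, C/C₀ ≈ ½·erfc((x−vt)/(2√(Dt))).
vt = 0.38 × 64 = 24.32 m and 2√(Dt) = 2√(0.54 × 64) = 11.76 m.
Argument (x−vt)/(2√(Dt)) = (23 − 24.32)/11.76 = -0.1122; ½·erfc(-0.1122) = 0.5630.
C = 2.0 × 0.5630 = 1.13 mg/L.

1.13 mg/L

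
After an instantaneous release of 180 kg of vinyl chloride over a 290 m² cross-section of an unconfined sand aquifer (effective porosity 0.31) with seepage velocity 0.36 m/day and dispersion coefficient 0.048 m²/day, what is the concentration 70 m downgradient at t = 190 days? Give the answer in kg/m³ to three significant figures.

0.174 kg/m³

For an instantaneous plane source, C(x,t) = M/(n_e·A·√(4πDt)) · exp(−(x−vt)²/(4Dt)), with n_e·A the pore (flow) area.
Plume center vt = 0.36 × 190 = 68.4 m, so the well at 70 m is 1.6 m downgradient of the peak.
√(4πDt) = 10.71 m, giving peak height M/(n_e·A·√(4πDt)) = 180/(0.31 × 290 × 10.71) = 0.1869 kg/m³.
(x−vt)²/(4Dt) = (1.6)²/(4 × 0.048 × 190) = 0.07018; exp(−0.07018) = 0.9322.
C = 0.1869 × 0.9322 = 0.174 kg/m³.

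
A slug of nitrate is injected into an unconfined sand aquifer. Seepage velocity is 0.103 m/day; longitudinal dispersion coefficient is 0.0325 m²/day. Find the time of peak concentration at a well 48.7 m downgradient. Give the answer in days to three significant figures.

470 days

For the 1D instantaneous-source solution, setting ∂C/∂t = 0 at fixed x gives v²t² + 2Dt − x² = 0, so t = (√(D² + v²x²) − D)/v².
√(D² + v²x²) = √(0.0325² + 0.103² × 48.7²) = 5.016; v² = 0.010609.
t = (5.016 − 0.0325)/0.010609 = 470 days (vs. the pure-advection estimate x/v = 473 d).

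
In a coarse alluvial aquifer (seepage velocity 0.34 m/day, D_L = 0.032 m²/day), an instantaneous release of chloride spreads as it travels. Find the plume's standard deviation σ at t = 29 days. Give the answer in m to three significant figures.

1.36 m

Dispersive spreading gives a Gaussian with σ² = 2Dt; advection only shifts the center.
σ = √(2 × 0.032 × 29) = 1.36 m.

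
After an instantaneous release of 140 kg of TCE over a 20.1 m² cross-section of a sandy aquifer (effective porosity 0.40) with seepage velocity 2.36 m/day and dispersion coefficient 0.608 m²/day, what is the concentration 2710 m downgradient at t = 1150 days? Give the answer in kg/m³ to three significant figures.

For an instantaneous plane source, C(x,t) = M/(n_e·A·√(4πDt)) · exp(−(x−vt)²/(4Dt)), with n_e·A the pore (flow) area.
Plume center vt = 2.36 × 1150 = 2714 m, so the well at 2710 m is 4 m upgradient of the peak.
√(4πDt) = 93.74 m, giving peak height M/(n_e·A·√(4πDt)) = 140/(0.40 × 20.1 × 93.74) = 0.1858 kg/m³.
(x−vt)²/(4Dt) = (-4)²/(4 × 0.608 × 1150) = 0.005721; exp(−0.005721) = 0.9943.
C = 0.1858 × 0.9943 = 0.185 kg/m³.

0.185 kg/m³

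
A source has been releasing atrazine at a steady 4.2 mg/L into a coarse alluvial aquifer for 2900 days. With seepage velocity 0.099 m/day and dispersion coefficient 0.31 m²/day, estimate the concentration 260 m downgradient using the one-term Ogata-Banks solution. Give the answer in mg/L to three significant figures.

For a continuous step input, C/C₀ ≈ ½·erfc((x−vt)/(2√(Dt))).
vt = 0.099 × 2900 = 287.1 m and 2√(Dt) = 2√(0.31 × 2900) = 59.97 m.
Argument (x−vt)/(2√(Dt)) = (260 − 287.1)/59.97 = -0.4519; ½·erfc(-0.4519) = 0.7386.
C = 4.2 × 0.7386 = 3.10 mg/L.

3.10 mg/L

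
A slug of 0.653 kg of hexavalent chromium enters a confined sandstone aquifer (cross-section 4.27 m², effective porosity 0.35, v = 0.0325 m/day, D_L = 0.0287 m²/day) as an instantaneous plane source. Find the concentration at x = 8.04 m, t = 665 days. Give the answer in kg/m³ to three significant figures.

For an instantaneous plane source, C(x,t) = M/(n_e·A·√(4πDt)) · exp(−(x−vt)²/(4Dt)), with n_e·A the pore (flow) area.
Plume center vt = 0.0325 × 665 = 21.6125 m, so the well at 8.04 m is 13.5725 m upgradient of the peak.
√(4πDt) = 15.49 m, giving peak height M/(n_e·A·√(4πDt)) = 0.653/(0.35 × 4.27 × 15.49) = 0.02821 kg/m³.
(x−vt)²/(4Dt) = (-13.5725)²/(4 × 0.0287 × 665) = 2.413; exp(−2.413) = 0.08955.
C = 0.02821 × 0.08955 = 0.00253 kg/m³.

0.00253 kg/m³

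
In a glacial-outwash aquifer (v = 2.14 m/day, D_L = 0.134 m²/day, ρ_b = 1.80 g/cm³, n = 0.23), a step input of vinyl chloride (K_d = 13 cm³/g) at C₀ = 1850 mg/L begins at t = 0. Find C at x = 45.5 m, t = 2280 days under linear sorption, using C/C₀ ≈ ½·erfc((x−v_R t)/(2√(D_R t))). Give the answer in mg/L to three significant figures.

1470 mg/L

Retardation factor R = 1 + ρ_b·K_d/n = 1 + 1.80 × 13/0.23 = 102.7.
Sorption retards both mechanisms: v_R = v/R = 0.02084 m/day, D_R = D/R = 0.001305 m²/day.
v_R·t = 0.02084 × 2280 = 47.5152 m; 2√(D_R t) = 3.450 m; argument = (45.5 − 47.5152)/3.450 = -0.5841.
C = C₀ × ½·erfc(-0.5841) = 1850 × 0.7956 = 1470 mg/L.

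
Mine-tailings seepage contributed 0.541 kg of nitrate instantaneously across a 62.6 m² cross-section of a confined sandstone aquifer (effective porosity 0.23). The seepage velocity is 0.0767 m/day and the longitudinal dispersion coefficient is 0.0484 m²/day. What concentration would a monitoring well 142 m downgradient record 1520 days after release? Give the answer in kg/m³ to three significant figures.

For an instantaneous plane source, C(x,t) = M/(n_e·A·√(4πDt)) · exp(−(x−vt)²/(4Dt)), with n_e·A the pore (flow) area.
Plume center vt = 0.0767 × 1520 = 116.584 m, so the well at 142 m is 25.416 m downgradient of the peak.
√(4πDt) = 30.41 m, giving peak height M/(n_e·A·√(4πDt)) = 0.541/(0.23 × 62.6 × 30.41) = 0.001236 kg/m³.
(x−vt)²/(4Dt) = (25.416)²/(4 × 0.0484 × 1520) = 2.195; exp(−2.195) = 0.1114.
C = 0.001236 × 0.1114 = 0.000138 kg/m³.

0.000138 kg/m³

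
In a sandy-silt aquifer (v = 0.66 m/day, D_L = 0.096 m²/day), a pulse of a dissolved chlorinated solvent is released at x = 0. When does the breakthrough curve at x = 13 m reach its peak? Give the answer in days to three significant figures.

For the 1D instantaneous-source solution, setting ∂C/∂t = 0 at fixed x gives v²t² + 2Dt − x² = 0, so t = (√(D² + v²x²) − D)/v².
√(D² + v²x²) = √(0.096² + 0.66² × 13²) = 8.581; v² = 0.4356.
t = (8.581 − 0.096)/0.4356 = 19.5 days (vs. the pure-advection estimate x/v = 19.7 d).

19.5 days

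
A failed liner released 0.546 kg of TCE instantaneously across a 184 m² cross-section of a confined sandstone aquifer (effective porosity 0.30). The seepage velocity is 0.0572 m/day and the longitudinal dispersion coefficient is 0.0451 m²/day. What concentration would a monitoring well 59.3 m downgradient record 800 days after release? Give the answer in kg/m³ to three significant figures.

For an instantaneous plane source, C(x,t) = M/(n_e·A·√(4πDt)) · exp(−(x−vt)²/(4Dt)), with n_e·A the pore (flow) area.
Plume center vt = 0.0572 × 800 = 45.76 m, so the well at 59.3 m is 13.54 m downgradient of the peak.
√(4πDt) = 21.29 m, giving peak height M/(n_e·A·√(4πDt)) = 0.546/(0.30 × 184 × 21.29) = 0.0004646 kg/m³.
(x−vt)²/(4Dt) = (13.54)²/(4 × 0.0451 × 800) = 1.270; exp(−1.270) = 0.2808.
C = 0.0004646 × 0.2808 = 0.000130 kg/m³.

0.000130 kg/m³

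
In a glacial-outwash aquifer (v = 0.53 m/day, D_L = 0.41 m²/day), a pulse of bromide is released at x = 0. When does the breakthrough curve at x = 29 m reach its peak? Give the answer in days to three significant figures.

For the 1D instantaneous-source solution, setting ∂C/∂t = 0 at fixed x gives v²t² + 2Dt − x² = 0, so t = (√(D² + v²x²) − D)/v².
√(D² + v²x²) = √(0.41² + 0.53² × 29²) = 15.38; v² = 0.2809.
t = (15.38 − 0.41)/0.2809 = 53.3 days (vs. the pure-advection estimate x/v = 54.7 d).

53.3 days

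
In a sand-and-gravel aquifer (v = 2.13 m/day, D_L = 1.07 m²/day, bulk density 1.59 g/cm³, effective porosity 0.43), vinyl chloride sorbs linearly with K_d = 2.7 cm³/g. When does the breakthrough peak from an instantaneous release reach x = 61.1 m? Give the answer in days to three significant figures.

Retardation factor R = 1 + ρ_b·K_d/n = 1 + 1.59 × 2.7/0.43 = 10.98.
Sorption retards both mechanisms: v_R = v/R = 0.1940 m/day, D_R = D/R = 0.09745 m²/day.
Peak time from v_R²t² + 2D_R t − x² = 0: t = (√(D_R² + v_R²x²) − D_R)/v_R².
√(D_R² + v_R²x²) = √(0.09745² + 0.1940² × 61.1²) = 11.85; v_R² = 0.03764.
t = (11.85 − 0.09745)/0.03764 = 312 days.

312 days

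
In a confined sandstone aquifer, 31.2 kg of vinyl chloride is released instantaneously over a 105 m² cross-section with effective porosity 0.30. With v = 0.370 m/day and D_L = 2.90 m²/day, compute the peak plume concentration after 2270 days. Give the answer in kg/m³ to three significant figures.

The peak of an instantaneous 1D plume sits at x = vt; there the Gaussian factor is 1 and C_max = M/(n_e·A·√(4πDt)), where n_e·A is the pore area the mass is dissolved in.
√(4πDt) = √(4π × 2.90 × 2270) = 287.6 m, so C_max = 31.2/(0.30 × 105 × 287.6) = 0.00344 kg/m³.

0.00344 kg/m³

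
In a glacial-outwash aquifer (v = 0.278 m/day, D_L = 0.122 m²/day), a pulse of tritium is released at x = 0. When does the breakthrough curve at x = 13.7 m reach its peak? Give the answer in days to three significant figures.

47.7 days

For the 1D instantaneous-source solution, setting ∂C/∂t = 0 at fixed x gives v²t² + 2Dt − x² = 0, so t = (√(D² + v²x²) − D)/v².
√(D² + v²x²) = √(0.122² + 0.278² × 13.7²) = 3.811; v² = 0.077284.
t = (3.811 − 0.122)/0.077284 = 47.7 days (vs. the pure-advection estimate x/v = 49.3 d).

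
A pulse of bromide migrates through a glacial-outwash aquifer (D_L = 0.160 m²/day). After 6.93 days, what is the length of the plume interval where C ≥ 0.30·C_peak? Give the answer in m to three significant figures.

The plume is Gaussian with σ = √(2Dt) = √(2 × 0.160 × 6.93) = 1.489 m.
C/C_peak = exp(−Δx²/(2σ²)) = 0.30 ⇒ Δx = σ·√(−2 ln 0.30) = 1.489 × 1.552 = 2.311 m.
Width = 2Δx = 4.62 m.

4.62 m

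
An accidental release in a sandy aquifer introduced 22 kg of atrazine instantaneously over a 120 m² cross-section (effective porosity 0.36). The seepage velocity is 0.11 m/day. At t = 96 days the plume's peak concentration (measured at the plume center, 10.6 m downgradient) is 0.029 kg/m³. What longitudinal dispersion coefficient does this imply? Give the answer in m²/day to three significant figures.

0.256 m²/day

At the plume center C_max = M/(n_e·A·√(4πDt)), so D = M²/(4πt·(n_e·A·C_max)²).
n_e·A·C_max = 0.36 × 120 × 0.029 = 1.253 kg/m.
D = 22²/(4π × 96 × 1.253²) = 0.256 m²/day.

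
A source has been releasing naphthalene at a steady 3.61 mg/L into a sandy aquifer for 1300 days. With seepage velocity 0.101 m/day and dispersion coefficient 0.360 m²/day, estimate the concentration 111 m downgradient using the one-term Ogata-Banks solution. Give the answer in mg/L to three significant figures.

2.69 mg/L

For a continuous step input, C/C₀ ≈ ½·erfc((x−vt)/(2√(Dt))).
vt = 0.101 × 1300 = 131.3 m and 2√(Dt) = 2√(0.360 × 1300) = 43.27 m.
Argument (x−vt)/(2√(Dt)) = (111 − 131.3)/43.27 = -0.4691; ½·erfc(-0.4691) = 0.7465.
C = 3.61 × 0.7465 = 2.69 mg/L.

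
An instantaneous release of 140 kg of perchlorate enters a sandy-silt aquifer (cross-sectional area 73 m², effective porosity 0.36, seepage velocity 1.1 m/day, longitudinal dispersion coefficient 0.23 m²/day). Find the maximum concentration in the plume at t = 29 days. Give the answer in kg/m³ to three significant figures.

The peak of an instantaneous 1D plume sits at x = vt; there the Gaussian factor is 1 and C_max = M/(n_e·A·√(4πDt)), where n_e·A is the pore area the mass is dissolved in.
√(4πDt) = √(4π × 0.23 × 29) = 9.155 m, so C_max = 140/(0.36 × 73 × 9.155) = 0.582 kg/m³.

0.582 kg/m³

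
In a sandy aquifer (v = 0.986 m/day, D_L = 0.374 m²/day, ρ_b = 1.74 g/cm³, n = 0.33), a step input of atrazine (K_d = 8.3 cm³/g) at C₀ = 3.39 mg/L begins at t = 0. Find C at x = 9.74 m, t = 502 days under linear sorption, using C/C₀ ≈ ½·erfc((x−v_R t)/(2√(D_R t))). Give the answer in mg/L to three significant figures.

Retardation factor R = 1 + ρ_b·K_d/n = 1 + 1.74 × 8.3/0.33 = 44.76.
Sorption retards both mechanisms: v_R = v/R = 0.02203 m/day, D_R = D/R = 0.008356 m²/day.
v_R·t = 0.02203 × 502 = 11.05906 m; 2√(D_R t) = 4.096 m; argument = (9.74 − 11.05906)/4.096 = -0.3220.
C = C₀ × ½·erfc(-0.3220) = 3.39 × 0.6756 = 2.29 mg/L.

2.29 mg/L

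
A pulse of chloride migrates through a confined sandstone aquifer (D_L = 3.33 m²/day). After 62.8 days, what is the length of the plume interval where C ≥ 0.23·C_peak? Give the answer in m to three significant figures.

The plume is Gaussian with σ = √(2Dt) = √(2 × 3.33 × 62.8) = 20.45 m.
C/C_peak = exp(−Δx²/(2σ²)) = 0.23 ⇒ Δx = σ·√(−2 ln 0.23) = 20.45 × 1.714 = 35.05 m.
Width = 2Δx = 70.1 m.

70.1 m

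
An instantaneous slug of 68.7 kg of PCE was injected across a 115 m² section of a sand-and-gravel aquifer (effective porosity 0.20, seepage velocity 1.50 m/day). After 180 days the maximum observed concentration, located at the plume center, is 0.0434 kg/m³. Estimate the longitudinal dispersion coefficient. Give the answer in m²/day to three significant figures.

2.09 m²/day

At the plume center C_max = M/(n_e·A·√(4πDt)), so D = M²/(4πt·(n_e·A·C_max)²).
n_e·A·C_max = 0.20 × 115 × 0.0434 = 0.9982 kg/m.
D = 68.7²/(4π × 180 × 0.9982²) = 2.09 m²/day.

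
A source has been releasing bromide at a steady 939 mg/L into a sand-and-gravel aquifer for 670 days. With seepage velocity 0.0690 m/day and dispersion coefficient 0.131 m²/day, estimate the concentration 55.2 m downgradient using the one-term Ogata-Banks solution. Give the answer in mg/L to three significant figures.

For a continuous step input, C/C₀ ≈ ½·erfc((x−vt)/(2√(Dt))).
vt = 0.0690 × 670 = 46.23 m and 2√(Dt) = 2√(0.131 × 670) = 18.74 m.
Argument (x−vt)/(2√(Dt)) = (55.2 − 46.23)/18.74 = 0.4787; ½·erfc(0.4787) = 0.2492.
C = 939 × 0.2492 = 234 mg/L.

234 mg/L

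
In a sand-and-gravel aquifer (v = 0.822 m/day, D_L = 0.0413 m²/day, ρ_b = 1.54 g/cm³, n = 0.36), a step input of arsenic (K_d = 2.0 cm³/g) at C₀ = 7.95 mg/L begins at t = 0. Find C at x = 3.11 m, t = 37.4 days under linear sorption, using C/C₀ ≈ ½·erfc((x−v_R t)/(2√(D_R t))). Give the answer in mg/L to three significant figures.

4.57 mg/L

Retardation factor R = 1 + ρ_b·K_d/n = 1 + 1.54 × 2.0/0.36 = 9.556.
Sorption retards both mechanisms: v_R = v/R = 0.08602 m/day, D_R = D/R = 0.004322 m²/day.
v_R·t = 0.08602 × 37.4 = 3.217148 m; 2√(D_R t) = 0.8041 m; argument = (3.11 − 3.217148)/0.8041 = -0.1333.
C = C₀ × ½·erfc(-0.1333) = 7.95 × 0.5748 = 4.57 mg/L.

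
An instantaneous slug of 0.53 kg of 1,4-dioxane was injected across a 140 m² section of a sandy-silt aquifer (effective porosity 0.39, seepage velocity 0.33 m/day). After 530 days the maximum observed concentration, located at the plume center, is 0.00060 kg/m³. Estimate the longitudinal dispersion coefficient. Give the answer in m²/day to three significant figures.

At the plume center C_max = M/(n_e·A·√(4πDt)), so D = M²/(4πt·(n_e·A·C_max)²).
n_e·A·C_max = 0.39 × 140 × 0.00060 = 0.03276 kg/m.
D = 0.53²/(4π × 530 × 0.03276²) = 0.0393 m²/day.

0.0393 m²/day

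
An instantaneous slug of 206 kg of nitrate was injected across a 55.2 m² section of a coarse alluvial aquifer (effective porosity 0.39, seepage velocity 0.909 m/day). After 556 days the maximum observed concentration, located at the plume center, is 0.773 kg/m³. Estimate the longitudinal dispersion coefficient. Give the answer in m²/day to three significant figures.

At the plume center C_max = M/(n_e·A·√(4πDt)), so D = M²/(4πt·(n_e·A·C_max)²).
n_e·A·C_max = 0.39 × 55.2 × 0.773 = 16.64 kg/m.
D = 206²/(4π × 556 × 16.64²) = 0.0219 m²/day.

0.0219 m²/day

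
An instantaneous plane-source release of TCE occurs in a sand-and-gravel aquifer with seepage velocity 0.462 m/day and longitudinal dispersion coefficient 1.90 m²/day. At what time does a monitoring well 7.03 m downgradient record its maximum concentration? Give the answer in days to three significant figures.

For the 1D instantaneous-source solution, setting ∂C/∂t = 0 at fixed x gives v²t² + 2Dt − x² = 0, so t = (√(D² + v²x²) − D)/v².
√(D² + v²x²) = √(1.90² + 0.462² × 7.03²) = 3.763; v² = 0.213444.
t = (3.763 − 1.90)/0.213444 = 8.73 days (vs. the pure-advection estimate x/v = 15.2 d).

8.73 days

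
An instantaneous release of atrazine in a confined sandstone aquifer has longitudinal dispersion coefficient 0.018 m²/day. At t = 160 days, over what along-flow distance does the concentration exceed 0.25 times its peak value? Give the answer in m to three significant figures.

The plume is Gaussian with σ = √(2Dt) = √(2 × 0.018 × 160) = 2.400 m.
C/C_peak = exp(−Δx²/(2σ²)) = 0.25 ⇒ Δx = σ·√(−2 ln 0.25) = 2.400 × 1.665 = 3.996 m.
Width = 2Δx = 7.99 m.

7.99 m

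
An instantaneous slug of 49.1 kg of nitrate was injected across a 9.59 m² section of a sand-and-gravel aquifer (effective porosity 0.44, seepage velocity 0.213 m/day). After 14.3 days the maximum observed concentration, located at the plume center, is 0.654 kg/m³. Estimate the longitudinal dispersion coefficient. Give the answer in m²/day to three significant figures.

1.76 m²/day

At the plume center C_max = M/(n_e·A·√(4πDt)), so D = M²/(4πt·(n_e·A·C_max)²).
n_e·A·C_max = 0.44 × 9.59 × 0.654 = 2.760 kg/m.
D = 49.1²/(4π × 14.3 × 2.760²) = 1.76 m²/day.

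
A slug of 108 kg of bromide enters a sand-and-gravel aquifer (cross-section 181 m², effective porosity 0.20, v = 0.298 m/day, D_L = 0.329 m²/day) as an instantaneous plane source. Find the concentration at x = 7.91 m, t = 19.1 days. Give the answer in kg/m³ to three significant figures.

0.276 kg/m³

For an instantaneous plane source, C(x,t) = M/(n_e·A·√(4πDt)) · exp(−(x−vt)²/(4Dt)), with n_e·A the pore (flow) area.
Plume center vt = 0.298 × 19.1 = 5.6918 m, so the well at 7.91 m is 2.2182 m downgradient of the peak.
√(4πDt) = 8.886 m, giving peak height M/(n_e·A·√(4πDt)) = 108/(0.20 × 181 × 8.886) = 0.3357 kg/m³.
(x−vt)²/(4Dt) = (2.2182)²/(4 × 0.329 × 19.1) = 0.1958; exp(−0.1958) = 0.8222.
C = 0.3357 × 0.8222 = 0.276 kg/m³.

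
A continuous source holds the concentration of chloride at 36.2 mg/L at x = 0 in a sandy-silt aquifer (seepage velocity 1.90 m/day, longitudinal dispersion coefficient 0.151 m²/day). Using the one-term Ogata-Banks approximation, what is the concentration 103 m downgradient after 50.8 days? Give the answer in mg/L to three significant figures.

1.77 mg/L

For a continuous step input, C/C₀ ≈ ½·erfc((x−vt)/(2√(Dt))).
vt = 1.90 × 50.8 = 96.52 m and 2√(Dt) = 2√(0.151 × 50.8) = 5.539 m.
Argument (x−vt)/(2√(Dt)) = (103 − 96.52)/5.539 = 1.170; ½·erfc(1.170) = 0.04900.
C = 36.2 × 0.04900 = 1.77 mg/L.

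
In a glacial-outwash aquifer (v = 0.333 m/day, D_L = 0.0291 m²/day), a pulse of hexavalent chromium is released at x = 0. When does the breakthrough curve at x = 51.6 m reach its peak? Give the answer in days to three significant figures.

For the 1D instantaneous-source solution, setting ∂C/∂t = 0 at fixed x gives v²t² + 2Dt − x² = 0, so t = (√(D² + v²x²) − D)/v².
√(D² + v²x²) = √(0.0291² + 0.333² × 51.6²) = 17.18; v² = 0.110889.
t = (17.18 − 0.0291)/0.110889 = 155 days (vs. the pure-advection estimate x/v = 155 d).

155 days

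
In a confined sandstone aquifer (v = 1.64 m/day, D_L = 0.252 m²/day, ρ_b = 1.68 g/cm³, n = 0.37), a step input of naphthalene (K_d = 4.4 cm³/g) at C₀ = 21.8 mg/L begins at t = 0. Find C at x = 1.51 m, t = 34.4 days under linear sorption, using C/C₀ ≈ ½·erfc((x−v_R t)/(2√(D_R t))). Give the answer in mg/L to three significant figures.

Retardation factor R = 1 + ρ_b·K_d/n = 1 + 1.68 × 4.4/0.37 = 20.98.
Sorption retards both mechanisms: v_R = v/R = 0.07817 m/day, D_R = D/R = 0.01201 m²/day.
v_R·t = 0.07817 × 34.4 = 2.689048 m; 2√(D_R t) = 1.286 m; argument = (1.51 − 2.689048)/1.286 = -0.9168.
C = C₀ × ½·erfc(-0.9168) = 21.8 × 0.9026 = 19.7 mg/L.

19.7 mg/L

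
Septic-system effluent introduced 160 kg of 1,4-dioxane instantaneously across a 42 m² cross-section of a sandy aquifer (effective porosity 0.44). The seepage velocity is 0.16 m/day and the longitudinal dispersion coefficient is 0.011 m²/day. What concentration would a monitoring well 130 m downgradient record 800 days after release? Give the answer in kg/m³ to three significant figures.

0.735 kg/m³

For an instantaneous plane source, C(x,t) = M/(n_e·A·√(4πDt)) · exp(−(x−vt)²/(4Dt)), with n_e·A the pore (flow) area.
Plume center vt = 0.16 × 800 = 128 m, so the well at 130 m is 2 m downgradient of the peak.
√(4πDt) = 10.52 m, giving peak height M/(n_e·A·√(4πDt)) = 160/(0.44 × 42 × 10.52) = 0.8230 kg/m³.
(x−vt)²/(4Dt) = (2)²/(4 × 0.011 × 800) = 0.1136; exp(−0.1136) = 0.8926.
C = 0.8230 × 0.8926 = 0.735 kg/m³.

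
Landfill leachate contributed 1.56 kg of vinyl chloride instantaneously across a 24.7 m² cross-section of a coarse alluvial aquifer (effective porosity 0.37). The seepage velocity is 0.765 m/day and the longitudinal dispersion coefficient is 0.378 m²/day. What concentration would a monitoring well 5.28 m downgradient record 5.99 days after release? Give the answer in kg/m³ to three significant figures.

For an instantaneous plane source, C(x,t) = M/(n_e·A·√(4πDt)) · exp(−(x−vt)²/(4Dt)), with n_e·A the pore (flow) area.
Plume center vt = 0.765 × 5.99 = 4.58235 m, so the well at 5.28 m is 0.69765 m downgradient of the peak.
√(4πDt) = 5.334 m, giving peak height M/(n_e·A·√(4πDt)) = 1.56/(0.37 × 24.7 × 5.334) = 0.03200 kg/m³.
(x−vt)²/(4Dt) = (0.69765)²/(4 × 0.378 × 5.99) = 0.05374; exp(−0.05374) = 0.9477.
C = 0.03200 × 0.9477 = 0.0303 kg/m³.

0.0303 kg/m³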